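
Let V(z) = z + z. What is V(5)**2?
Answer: 100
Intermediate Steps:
V(z) = 2*z
V(5)**2 = (2*5)**2 = 10**2 = 100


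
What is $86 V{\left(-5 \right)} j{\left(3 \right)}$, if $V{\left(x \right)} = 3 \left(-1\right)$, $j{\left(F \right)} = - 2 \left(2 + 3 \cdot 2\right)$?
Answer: $4128$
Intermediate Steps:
$j{\left(F \right)} = -16$ ($j{\left(F \right)} = - 2 \left(2 + 6\right) = \left(-2\right) 8 = -16$)
$V{\left(x \right)} = -3$
$86 V{\left(-5 \right)} j{\left(3 \right)} = 86 \left(-3\right) \left(-16\right) = \left(-258\right) \left(-16\right) = 4128$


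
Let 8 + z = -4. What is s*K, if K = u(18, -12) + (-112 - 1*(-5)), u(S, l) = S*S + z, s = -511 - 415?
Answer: -189830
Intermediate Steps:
z = -12 (z = -8 - 4 = -12)
s = -926
u(S, l) = -12 + S² (u(S, l) = S*S - 12 = S² - 12 = -12 + S²)
K = 205 (K = (-12 + 18²) + (-112 - 1*(-5)) = (-12 + 324) + (-112 + 5) = 312 - 107 = 205)
s*K = -926*205 = -189830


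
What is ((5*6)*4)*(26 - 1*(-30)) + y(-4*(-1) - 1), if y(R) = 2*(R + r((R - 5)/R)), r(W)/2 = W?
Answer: 20170/3 ≈ 6723.3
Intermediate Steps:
r(W) = 2*W
y(R) = 2*R + 4*(-5 + R)/R (y(R) = 2*(R + 2*((R - 5)/R)) = 2*(R + 2*((-5 + R)/R)) = 2*(R + 2*(-5 + R)/R) = 2*R + 4*(-5 + R)/R)
((5*6)*4)*(26 - 1*(-30)) + y(-4*(-1) - 1) = ((5*6)*4)*(26 - 1*(-30)) + (4 - 20/(-4*(-1) - 1) + 2*(-4*(-1) - 1)) = (30*4)*(26 + 30) + (4 - 20/(4 - 1) + 2*(4 - 1)) = 120*56 + (4 - 20/3 + 2*3) = 6720 + (4 - 20*1/3 + 6) = 6720 + (4 - 20/3 + 6) = 6720 + 10/3 = 20170/3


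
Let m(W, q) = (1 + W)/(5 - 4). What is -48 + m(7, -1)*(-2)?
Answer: -64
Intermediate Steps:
m(W, q) = 1 + W (m(W, q) = (1 + W)/1 = (1 + W)*1 = 1 + W)
-48 + m(7, -1)*(-2) = -48 + (1 + 7)*(-2) = -48 + 8*(-2) = -48 - 16 = -64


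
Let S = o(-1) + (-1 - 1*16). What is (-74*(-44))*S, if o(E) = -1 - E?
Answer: -55352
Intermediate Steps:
S = -17 (S = (-1 - 1*(-1)) + (-1 - 1*16) = (-1 + 1) + (-1 - 16) = 0 - 17 = -17)
(-74*(-44))*S = -74*(-44)*(-17) = 3256*(-17) = -55352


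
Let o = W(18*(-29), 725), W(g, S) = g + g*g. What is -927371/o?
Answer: -927371/271962 ≈ -3.4099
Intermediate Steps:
W(g, S) = g + g**2
o = 271962 (o = (18*(-29))*(1 + 18*(-29)) = -522*(1 - 522) = -522*(-521) = 271962)
-927371/o = -927371/271962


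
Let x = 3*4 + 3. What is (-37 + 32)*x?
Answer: -75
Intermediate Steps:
x = 15 (x = 12 + 3 = 15)
(-37 + 32)*x = (-37 + 32)*15 = -5*15 = -75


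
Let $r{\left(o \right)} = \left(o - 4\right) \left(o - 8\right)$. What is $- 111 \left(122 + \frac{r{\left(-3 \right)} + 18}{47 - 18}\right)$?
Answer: $- \frac{403263}{29} \approx -13906.0$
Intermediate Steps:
$r{\left(o \right)} = \left(-8 + o\right) \left(-4 + o\right)$ ($r{\left(o \right)} = \left(-4 + o\right) \left(-8 + o\right) = \left(-8 + o\right) \left(-4 + o\right)$)
$- 111 \left(122 + \frac{r{\left(-3 \right)} + 18}{47 - 18}\right) = - 111 \left(122 + \frac{\left(32 + \left(-3\right)^{2} - -36\right) + 18}{47 - 18}\right) = - 111 \left(122 + \frac{\left(32 + 9 + 36\right) + 18}{29}\right) = - 111 \left(122 + \left(77 + 18\right) \frac{1}{29}\right) = - 111 \left(122 + 95 \cdot \frac{1}{29}\right) = - 111 \left(122 + \frac{95}{29}\right) = \left(-111\right) \frac{3633}{29} = - \frac{403263}{29}$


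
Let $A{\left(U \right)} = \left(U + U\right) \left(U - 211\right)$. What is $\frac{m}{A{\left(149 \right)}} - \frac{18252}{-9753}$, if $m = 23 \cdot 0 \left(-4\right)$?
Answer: $\frac{6084}{3251} \approx 1.8714$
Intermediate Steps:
$A{\left(U \right)} = 2 U \left(-211 + U\right)$
$m = 0$ ($m = 0 \left(-4\right) = 0$)
$\frac{m}{A{\left(149 \right)}} - \frac{18252}{-9753} = \frac{0}{2 \cdot 149 \left(-211 + 149\right)} - \frac{18252}{-9753} = \frac{0}{2 \cdot 149 \left(-62\right)} - - \frac{6084}{3251} = \frac{0}{-18476} + \frac{6084}{3251} = 0 \left(- \frac{1}{18476}\right) + \frac{6084}{3251} = 0 + \frac{6084}{3251} = \frac{6084}{3251}$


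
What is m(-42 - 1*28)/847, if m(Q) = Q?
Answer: -10/121 ≈ -0.082645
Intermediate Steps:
m(-42 - 1*28)/847 = (-42 - 1*28)/847 = (-42 - 28)*(1/847) = -70*1/847 = -10/121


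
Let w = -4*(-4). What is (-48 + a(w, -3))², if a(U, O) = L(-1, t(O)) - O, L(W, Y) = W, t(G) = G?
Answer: 2116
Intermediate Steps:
w = 16
a(U, O) = -1 - O
(-48 + a(w, -3))² = (-48 + (-1 - 1*(-3)))² = (-48 + (-1 + 3))² = (-48 + 2)² = (-46)² = 2116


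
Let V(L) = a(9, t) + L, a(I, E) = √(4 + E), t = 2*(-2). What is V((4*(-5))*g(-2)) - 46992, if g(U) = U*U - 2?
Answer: -47032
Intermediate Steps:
g(U) = -2 + U² (g(U) = U² - 2 = -2 + U²)
t = -4
V(L) = L (V(L) = √(4 - 4) + L = √0 + L = 0 + L = L)
V((4*(-5))*g(-2)) - 46992 = (4*(-5))*(-2 + (-2)²) - 46992 = -20*(-2 + 4) - 46992 = -20*2 - 46992 = -40 - 46992 = -47032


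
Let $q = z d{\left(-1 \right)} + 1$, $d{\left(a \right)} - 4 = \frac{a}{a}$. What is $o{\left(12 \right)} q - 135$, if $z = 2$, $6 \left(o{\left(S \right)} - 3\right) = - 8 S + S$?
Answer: $-256$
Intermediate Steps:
$o{\left(S \right)} = 3 - \frac{7 S}{6}$ ($o{\left(S \right)} = 3 + \frac{- 8 S + S}{6} = 3 + \frac{\left(-7\right) S}{6} = 3 - \frac{7 S}{6}$)
$d{\left(a \right)} = 5$ ($d{\left(a \right)} = 4 + \frac{a}{a} = 4 + 1 = 5$)
$q = 11$ ($q = 2 \cdot 5 + 1 = 10 + 1 = 11$)
$o{\left(12 \right)} q - 135 = \left(3 - 14\right) 11 - 135 = \left(-11\right) 11 - 135 = -121 - 135 = -256$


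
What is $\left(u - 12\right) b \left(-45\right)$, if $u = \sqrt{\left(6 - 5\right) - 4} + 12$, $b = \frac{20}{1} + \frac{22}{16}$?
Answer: $- \frac{7695 i \sqrt{3}}{8} \approx - 1666.0 i$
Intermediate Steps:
$b = \frac{171}{8}$ ($b = 20 \cdot 1 + 22 \cdot \frac{1}{16} = 20 + \frac{11}{8} = \frac{171}{8} \approx 21.375$)
$u = 12 + i \sqrt{3}$ ($u = \sqrt{\left(6 - 5\right) - 4} + 12 = \sqrt{1 - 4} + 12 = \sqrt{-3} + 12 = i \sqrt{3} + 12 = 12 + i \sqrt{3} \approx 12.0 + 1.732 i$)
$\left(u - 12\right) b \left(-45\right) = \left(\left(12 + i \sqrt{3}\right) - 12\right) \frac{171}{8} \left(-45\right) = i \sqrt{3} \cdot \frac{171}{8} \left(-45\right) = \frac{171 i \sqrt{3}}{8} \left(-45\right) = - \frac{7695 i \sqrt{3}}{8}$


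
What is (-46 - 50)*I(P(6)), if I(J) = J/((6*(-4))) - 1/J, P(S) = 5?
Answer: 196/5 ≈ 39.200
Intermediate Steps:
I(J) = -1/J - J/24 (I(J) = J/(-24) - 1/J = J*(-1/24) - 1/J = -J/24 - 1/J = -1/J - J/24)
(-46 - 50)*I(P(6)) = (-46 - 50)*(-1/5 - 1/24*5) = -96*(-1*⅕ - 5/24) = -96*(-⅕ - 5/24) = -96*(-49/120) = 196/5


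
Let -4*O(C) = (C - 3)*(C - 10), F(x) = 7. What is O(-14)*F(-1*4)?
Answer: -714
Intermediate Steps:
O(C) = -(-10 + C)*(-3 + C)/4 (O(C) = -(C - 3)*(C - 10)/4 = -(-3 + C)*(-10 + C)/4 = -(-10 + C)*(-3 + C)/4)
O(-14)*F(-1*4) = (-15/2 - ¼*(-14)² + (13/4)*(-14))*7 = (-15/2 - ¼*196 - 91/2)*7 = (-15/2 - 49 - 91/2)*7 = -102*7 = -714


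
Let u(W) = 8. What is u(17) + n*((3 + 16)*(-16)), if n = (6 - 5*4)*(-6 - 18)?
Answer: -102136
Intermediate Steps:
n = 336 (n = (6 - 20)*(-24) = -14*(-24) = 336)
u(17) + n*((3 + 16)*(-16)) = 8 + 336*((3 + 16)*(-16)) = 8 + 336*(19*(-16)) = 8 + 336*(-304) = 8 - 102144 = -102136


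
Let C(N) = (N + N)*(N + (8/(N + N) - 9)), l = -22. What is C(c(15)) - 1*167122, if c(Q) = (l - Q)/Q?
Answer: -37587922/225 ≈ -1.6706e+5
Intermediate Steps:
c(Q) = (-22 - Q)/Q
C(N) = 2*N*(-9 + N + 4/N) (C(N) = (2*N)*(N + (8/((2*N)) - 9)) = (2*N)*(N + (8*(1/(2*N)) - 9)) = (2*N)*(N + (4/N - 9)) = (2*N)*(N + (-9 + 4/N)) = (2*N)*(-9 + N + 4/N) = 2*N*(-9 + N + 4/N))
C(c(15)) - 1*167122 = (8 - 18*(-22 - 1*15)/15 + 2*((-22 - 1*15)/15)²) - 1*167122 = (8 - 6*(-22 - 15)/5 + 2*((-22 - 15)/15)²) - 167122 = (8 - 6*(-37)/5 + 2*((1/15)*(-37))²) - 167122 = (8 - 18*(-37/15) + 2*(-37/15)²) - 167122 = (8 + 222/5 + 2*(1369/225)) - 167122 = (8 + 222/5 + 2738/225) - 167122 = 14528/225 - 167122 = -37587922/225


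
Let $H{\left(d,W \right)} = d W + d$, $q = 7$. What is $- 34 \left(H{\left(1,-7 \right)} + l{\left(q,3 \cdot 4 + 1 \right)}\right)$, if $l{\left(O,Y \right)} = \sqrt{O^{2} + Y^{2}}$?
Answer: $204 - 34 \sqrt{218} \approx -298.0$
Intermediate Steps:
$H{\left(d,W \right)} = d + W d$ ($H{\left(d,W \right)} = W d + d = d + W d$)
$- 34 \left(H{\left(1,-7 \right)} + l{\left(q,3 \cdot 4 + 1 \right)}\right) = - 34 \left(1 \left(1 - 7\right) + \sqrt{7^{2} + \left(3 \cdot 4 + 1\right)^{2}}\right) = - 34 \left(1 \left(-6\right) + \sqrt{49 + \left(12 + 1\right)^{2}}\right) = - 34 \left(-6 + \sqrt{49 + 13^{2}}\right) = - 34 \left(-6 + \sqrt{49 + 169}\right) = - 34 \left(-6 + \sqrt{218}\right) = 204 - 34 \sqrt{218}$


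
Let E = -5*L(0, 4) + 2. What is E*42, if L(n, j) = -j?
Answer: 924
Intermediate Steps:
E = 22 (E = -(-5)*4 + 2 = -5*(-4) + 2 = 20 + 2 = 22)
E*42 = 22*42 = 924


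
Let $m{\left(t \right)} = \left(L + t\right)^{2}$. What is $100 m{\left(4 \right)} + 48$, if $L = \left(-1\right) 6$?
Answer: $448$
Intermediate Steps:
$L = -6$
$m{\left(t \right)} = \left(-6 + t\right)^{2}$
$100 m{\left(4 \right)} + 48 = 100 \left(-6 + 4\right)^{2} + 48 = 100 \left(-2\right)^{2} + 48 = 100 \cdot 4 + 48 = 400 + 48 = 448$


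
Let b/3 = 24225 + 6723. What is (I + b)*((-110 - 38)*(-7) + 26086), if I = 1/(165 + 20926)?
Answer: 53109562817210/21091 ≈ 2.5181e+9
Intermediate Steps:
b = 92844 (b = 3*(24225 + 6723) = 3*30948 = 92844)
I = 1/21091 ≈ 4.7414e-5
(I + b)*((-110 - 38)*(-7) + 26086) = (1/21091 + 92844)*((-110 - 38)*(-7) + 26086) = 1958172805*(-148*(-7) + 26086)/21091 = 1958172805*(1036 + 26086)/21091 = (1958172805/21091)*27122 = 53109562817210/21091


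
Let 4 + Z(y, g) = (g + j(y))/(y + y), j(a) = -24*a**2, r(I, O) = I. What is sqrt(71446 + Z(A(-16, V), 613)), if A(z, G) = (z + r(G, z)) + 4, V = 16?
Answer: sqrt(1143530)/4 ≈ 267.34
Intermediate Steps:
A(z, G) = 4 + G + z (A(z, G) = (z + G) + 4 = (G + z) + 4 = 4 + G + z)
Z(y, g) = -4 + (g - 24*y**2)/(2*y) (Z(y, g) = -4 + (g - 24*y**2)/(y + y) = -4 + (g - 24*y**2)/((2*y)) = -4 + (g - 24*y**2)*(1/(2*y)) = -4 + (g - 24*y**2)/(2*y))
sqrt(71446 + Z(A(-16, V), 613)) = sqrt(71446 + (-4 - 12*(4 + 16 - 16) + (1/2)*613/(4 + 16 - 16))) = sqrt(71446 + (-4 - 12*4 + (1/2)*613/4)) = sqrt(71446 + (-4 - 48 + (1/2)*613*(1/4))) = sqrt(71446 + (-4 - 48 + 613/8)) = sqrt(71446 + 197/8) = sqrt(571765/8) = sqrt(1143530)/4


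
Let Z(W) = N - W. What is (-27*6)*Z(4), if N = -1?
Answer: 810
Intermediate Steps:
Z(W) = -1 - W
(-27*6)*Z(4) = (-27*6)*(-1 - 1*4) = -162*(-1 - 4) = -162*(-5) = 810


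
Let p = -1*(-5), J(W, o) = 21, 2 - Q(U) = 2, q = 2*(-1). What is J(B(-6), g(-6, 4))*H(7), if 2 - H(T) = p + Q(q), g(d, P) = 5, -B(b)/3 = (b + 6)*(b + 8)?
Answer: -63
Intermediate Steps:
q = -2
Q(U) = 0 (Q(U) = 2 - 1*2 = 2 - 2 = 0)
B(b) = -3*(6 + b)*(8 + b) (B(b) = -3*(b + 6)*(b + 8) = -3*(6 + b)*(8 + b))
p = 5
H(T) = -3 (H(T) = 2 - (5 + 0) = 2 - 1*5 = 2 - 5 = -3)
J(B(-6), g(-6, 4))*H(7) = 21*(-3) = -63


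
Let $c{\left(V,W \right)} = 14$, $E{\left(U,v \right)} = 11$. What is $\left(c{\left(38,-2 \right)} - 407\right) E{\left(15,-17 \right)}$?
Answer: $-4323$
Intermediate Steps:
$\left(c{\left(38,-2 \right)} - 407\right) E{\left(15,-17 \right)} = \left(14 - 407\right) 11 = \left(-393\right) 11 = -4323$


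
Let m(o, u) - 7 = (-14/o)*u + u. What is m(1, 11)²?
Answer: 18496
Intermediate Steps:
m(o, u) = 7 + u - 14*u/o (m(o, u) = 7 + ((-14/o)*u + u) = 7 + (-14*u/o + u) = 7 + (u - 14*u/o) = 7 + u - 14*u/o)
m(1, 11)² = (7 + 11 - 14*11/1)² = (7 + 11 - 14*11*1)² = (7 + 11 - 154)² = (-136)² = 18496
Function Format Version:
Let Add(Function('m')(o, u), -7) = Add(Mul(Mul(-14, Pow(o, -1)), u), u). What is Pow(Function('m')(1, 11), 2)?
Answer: 18496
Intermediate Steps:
Function('m')(o, u) = Add(7, u, Mul(-14, u, Pow(o, -1))) (Function('m')(o, u) = Add(7, Add(Mul(Mul(-14, Pow(o, -1)), u), u)) = Add(7, Add(Mul(-14, u, Pow(o, -1)), u)) = Add(7, Add(u, Mul(-14, u, Pow(o, -1)))) = Add(7, u, Mul(-14, u, Pow(o, -1))))
Pow(Function('m')(1, 11), 2) = Pow(Add(7, 11, Mul(-14, 11, Pow(1, -1))), 2) = Pow(Add(7, 11, Mul(-14, 11, 1)), 2) = Pow(Add(7, 11, -154), 2) = Pow(-136, 2) = 18496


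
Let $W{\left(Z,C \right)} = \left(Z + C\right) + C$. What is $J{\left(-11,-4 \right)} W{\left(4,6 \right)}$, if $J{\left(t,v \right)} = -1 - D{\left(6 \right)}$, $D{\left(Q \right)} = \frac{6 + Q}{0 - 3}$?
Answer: $48$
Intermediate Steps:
$D{\left(Q \right)} = -2 - \frac{Q}{3}$ ($D{\left(Q \right)} = \frac{6 + Q}{-3} = \left(6 + Q\right) \left(- \frac{1}{3}\right) = -2 - \frac{Q}{3}$)
$W{\left(Z,C \right)} = Z + 2 C$ ($W{\left(Z,C \right)} = \left(C + Z\right) + C = Z + 2 C$)
$J{\left(t,v \right)} = 3$ ($J{\left(t,v \right)} = -1 - \left(-2 - 2\right) = -1 - -4 = -1 + 4 = 3$)
$J{\left(-11,-4 \right)} W{\left(4,6 \right)} = 3 \left(4 + 2 \cdot 6\right) = 3 \left(4 + 12\right) = 3 \cdot 16 = 48$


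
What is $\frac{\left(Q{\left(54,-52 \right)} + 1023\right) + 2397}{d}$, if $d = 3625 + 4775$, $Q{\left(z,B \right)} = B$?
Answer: $\frac{421}{1050} \approx 0.40095$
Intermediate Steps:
$d = 8400$
$\frac{\left(Q{\left(54,-52 \right)} + 1023\right) + 2397}{d} = \frac{\left(-52 + 1023\right) + 2397}{8400} = \left(971 + 2397\right) \frac{1}{8400} = 3368 \cdot \frac{1}{8400} = \frac{421}{1050}$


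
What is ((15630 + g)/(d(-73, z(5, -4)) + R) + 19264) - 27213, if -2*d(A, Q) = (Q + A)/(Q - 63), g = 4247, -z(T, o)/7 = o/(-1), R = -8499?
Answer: -1118188795/140629 ≈ -7951.3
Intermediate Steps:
z(T, o) = 7*o (z(T, o) = -7*o/(-1) = -7*o*(-1) = -(-7)*o = 7*o)
d(A, Q) = -(A + Q)/(2*(-63 + Q)) (d(A, Q) = -(Q + A)/(2*(Q - 63)) = -(A + Q)/(2*(-63 + Q)))
((15630 + g)/(d(-73, z(5, -4)) + R) + 19264) - 27213 = ((15630 + 4247)/((-1*(-73) - 7*(-4))/(2*(-63 + 7*(-4))) - 8499) + 19264) - 27213 = (19877/((73 - 1*(-28))/(2*(-63 - 28)) - 8499) + 19264) - 27213 = (19877/((½)*(73 + 28)/(-91) - 8499) + 19264) - 27213 = (19877/((½)*(-1/91)*101 - 8499) + 19264) - 27213 = (19877/(-101/182 - 8499) + 19264) - 27213 = (19877/(-1546919/182) + 19264) - 27213 = (19877*(-182/1546919) + 19264) - 27213 = (-328874/140629 + 19264) - 27213 = 2708748182/140629 - 27213 = -1118188795/140629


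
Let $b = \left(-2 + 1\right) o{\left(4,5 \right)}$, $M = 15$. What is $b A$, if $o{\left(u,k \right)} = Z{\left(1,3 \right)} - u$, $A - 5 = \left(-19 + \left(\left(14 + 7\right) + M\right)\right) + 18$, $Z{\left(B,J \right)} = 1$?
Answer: $120$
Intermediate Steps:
$A = 40$ ($A = 5 + \left(\left(-19 + \left(\left(14 + 7\right) + 15\right)\right) + 18\right) = 5 + \left(\left(-19 + \left(21 + 15\right)\right) + 18\right) = 5 + \left(\left(-19 + 36\right) + 18\right) = 5 + \left(17 + 18\right) = 5 + 35 = 40$)
$o{\left(u,k \right)} = 1 - u$
$b = 3$ ($b = \left(-2 + 1\right) \left(1 - 4\right) = - (1 - 4) = \left(-1\right) \left(-3\right) = 3$)
$b A = 3 \cdot 40 = 120$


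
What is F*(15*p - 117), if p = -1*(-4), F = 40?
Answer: -2280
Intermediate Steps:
p = 4
F*(15*p - 117) = 40*(15*4 - 117) = 40*(60 - 117) = 40*(-57) = -2280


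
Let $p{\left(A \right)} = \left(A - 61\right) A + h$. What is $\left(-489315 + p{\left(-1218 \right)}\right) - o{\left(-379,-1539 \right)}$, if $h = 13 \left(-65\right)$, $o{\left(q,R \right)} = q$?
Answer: $1068041$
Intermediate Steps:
$h = -845$
$p{\left(A \right)} = -845 + A \left(-61 + A\right)$ ($p{\left(A \right)} = \left(A - 61\right) A - 845 = \left(-61 + A\right) A - 845 = A \left(-61 + A\right) - 845 = -845 + A \left(-61 + A\right)$)
$\left(-489315 + p{\left(-1218 \right)}\right) - o{\left(-379,-1539 \right)} = \left(-489315 - \left(-73453 - 1483524\right)\right) - -379 = \left(-489315 + \left(-845 + 1483524 + 74298\right)\right) + 379 = \left(-489315 + 1556977\right) + 379 = 1067662 + 379 = 1068041$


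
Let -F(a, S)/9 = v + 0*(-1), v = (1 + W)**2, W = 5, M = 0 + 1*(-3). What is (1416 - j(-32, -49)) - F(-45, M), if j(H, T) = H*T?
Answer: 172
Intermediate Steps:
M = -3 (M = 0 - 3 = -3)
v = 36 (v = (1 + 5)**2 = 6**2 = 36)
F(a, S) = -324 (F(a, S) = -9*(36 + 0*(-1)) = -9*(36 + 0) = -9*36 = -324)
(1416 - j(-32, -49)) - F(-45, M) = (1416 - (-32)*(-49)) - 1*(-324) = (1416 - 1*1568) + 324 = (1416 - 1568) + 324 = -152 + 324 = 172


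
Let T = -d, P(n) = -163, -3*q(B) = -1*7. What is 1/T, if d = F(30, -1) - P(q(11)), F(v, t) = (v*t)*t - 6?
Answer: -1/187 ≈ -0.0053476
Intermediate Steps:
q(B) = 7/3 (q(B) = -(-1)*7/3 = -1/3*(-7) = 7/3)
F(v, t) = -6 + v*t**2 (F(v, t) = (t*v)*t - 6 = v*t**2 - 6 = -6 + v*t**2)
d = 187 (d = (-6 + 30*(-1)**2) - 1*(-163) = (-6 + 30*1) + 163 = (-6 + 30) + 163 = 24 + 163 = 187)
T = -187 (T = -1*187 = -187)
1/T = 1/(-187) = -1/187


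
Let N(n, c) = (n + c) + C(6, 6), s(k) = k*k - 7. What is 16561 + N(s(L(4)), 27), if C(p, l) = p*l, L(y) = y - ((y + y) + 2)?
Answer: 16653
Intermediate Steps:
L(y) = -2 - y (L(y) = y - (2*y + 2) = y - (2 + 2*y) = y + (-2 - 2*y) = -2 - y)
C(p, l) = l*p
s(k) = -7 + k² (s(k) = k² - 7 = -7 + k²)
N(n, c) = 36 + c + n (N(n, c) = (n + c) + 6*6 = (c + n) + 36 = 36 + c + n)
16561 + N(s(L(4)), 27) = 16561 + (36 + 27 + (-7 + (-2 - 1*4)²)) = 16561 + (36 + 27 + (-7 + (-2 - 4)²)) = 16561 + (36 + 27 + (-7 + (-6)²)) = 16561 + (36 + 27 + (-7 + 36)) = 16561 + (36 + 27 + 29) = 16561 + 92 = 16653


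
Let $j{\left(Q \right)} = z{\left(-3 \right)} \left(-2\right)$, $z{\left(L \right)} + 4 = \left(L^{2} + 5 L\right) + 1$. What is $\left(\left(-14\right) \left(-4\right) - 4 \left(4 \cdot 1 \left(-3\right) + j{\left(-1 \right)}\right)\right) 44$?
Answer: $1408$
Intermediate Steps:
$z{\left(L \right)} = -3 + L^{2} + 5 L$ ($z{\left(L \right)} = -4 + \left(\left(L^{2} + 5 L\right) + 1\right) = -4 + \left(1 + L^{2} + 5 L\right) = -3 + L^{2} + 5 L$)
$j{\left(Q \right)} = 18$ ($j{\left(Q \right)} = \left(-3 + \left(-3\right)^{2} + 5 \left(-3\right)\right) \left(-2\right) = \left(-3 + 9 - 15\right) \left(-2\right) = \left(-9\right) \left(-2\right) = 18$)
$\left(\left(-14\right) \left(-4\right) - 4 \left(4 \cdot 1 \left(-3\right) + j{\left(-1 \right)}\right)\right) 44 = \left(\left(-14\right) \left(-4\right) - 4 \left(4 \cdot 1 \left(-3\right) + 18\right)\right) 44 = \left(56 - 4 \left(4 \left(-3\right) + 18\right)\right) 44 = \left(56 - 4 \left(-12 + 18\right)\right) 44 = \left(56 - 24\right) 44 = 32 \cdot 44 = 1408$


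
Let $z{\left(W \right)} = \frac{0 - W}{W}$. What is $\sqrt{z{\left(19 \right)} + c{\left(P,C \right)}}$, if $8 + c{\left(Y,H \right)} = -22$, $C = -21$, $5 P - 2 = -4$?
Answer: $i \sqrt{31} \approx 5.5678 i$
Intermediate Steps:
$P = - \frac{2}{5}$ ($P = \frac{2}{5} + \frac{1}{5} \left(-4\right) = \frac{2}{5} - \frac{4}{5} = - \frac{2}{5} \approx -0.4$)
$z{\left(W \right)} = -1$ ($z{\left(W \right)} = \frac{\left(-1\right) W}{W} = -1$)
$c{\left(Y,H \right)} = -30$ ($c{\left(Y,H \right)} = -8 - 22 = -30$)
$\sqrt{z{\left(19 \right)} + c{\left(P,C \right)}} = \sqrt{-1 - 30} = \sqrt{-31} = i \sqrt{31}$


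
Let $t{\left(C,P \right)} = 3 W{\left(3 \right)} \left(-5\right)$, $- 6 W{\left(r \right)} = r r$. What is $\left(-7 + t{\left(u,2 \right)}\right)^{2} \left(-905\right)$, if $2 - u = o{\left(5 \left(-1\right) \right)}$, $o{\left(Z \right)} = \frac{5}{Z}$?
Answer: $- \frac{869705}{4} \approx -2.1743 \cdot 10^{5}$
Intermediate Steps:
$W{\left(r \right)} = - \frac{r^{2}}{6}$ ($W{\left(r \right)} = - \frac{r r}{6} = - \frac{r^{2}}{6}$)
$u = 3$ ($u = 2 - \frac{5}{5 \left(-1\right)} = 2 - \frac{5}{-5} = 2 - 5 \left(- \frac{1}{5}\right) = 2 - -1 = 2 + 1 = 3$)
$t{\left(C,P \right)} = \frac{45}{2}$ ($t{\left(C,P \right)} = 3 \left(- \frac{3^{2}}{6}\right) \left(-5\right) = 3 \left(\left(- \frac{1}{6}\right) 9\right) \left(-5\right) = 3 \left(- \frac{3}{2}\right) \left(-5\right) = \left(- \frac{9}{2}\right) \left(-5\right) = \frac{45}{2}$)
$\left(-7 + t{\left(u,2 \right)}\right)^{2} \left(-905\right) = \left(-7 + \frac{45}{2}\right)^{2} \left(-905\right) = \left(\frac{31}{2}\right)^{2} \left(-905\right) = \frac{961}{4} \left(-905\right) = - \frac{869705}{4}$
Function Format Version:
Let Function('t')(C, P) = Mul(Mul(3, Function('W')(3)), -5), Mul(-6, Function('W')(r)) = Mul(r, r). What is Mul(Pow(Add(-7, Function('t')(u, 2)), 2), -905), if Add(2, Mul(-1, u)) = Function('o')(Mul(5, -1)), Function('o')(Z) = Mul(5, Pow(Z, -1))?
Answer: Rational(-869705, 4) ≈ -2.1743e+5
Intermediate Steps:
Function('W')(r) = Mul(Rational(-1, 6), Pow(r, 2)) (Function('W')(r) = Mul(Rational(-1, 6), Mul(r, r)) = Mul(Rational(-1, 6), Pow(r, 2)))
u = 3 (u = Add(2, Mul(-1, Mul(5, Pow(Mul(5, -1), -1)))) = Add(2, Mul(-1, Mul(5, Pow(-5, -1)))) = Add(2, Mul(-1, Mul(5, Rational(-1, 5)))) = Add(2, Mul(-1, -1)) = Add(2, 1) = 3)
Function('t')(C, P) = Rational(45, 2) (Function('t')(C, P) = Mul(Mul(3, Mul(Rational(-1, 6), Pow(3, 2))), -5) = Mul(Mul(3, Mul(Rational(-1, 6), 9)), -5) = Mul(Mul(3, Rational(-3, 2)), -5) = Mul(Rational(-9, 2), -5) = Rational(45, 2))
Mul(Pow(Add(-7, Function('t')(u, 2)), 2), -905) = Mul(Pow(Add(-7, Rational(45, 2)), 2), -905) = Mul(Pow(Rational(31, 2), 2), -905) = Mul(Rational(961, 4), -905) = Rational(-869705, 4)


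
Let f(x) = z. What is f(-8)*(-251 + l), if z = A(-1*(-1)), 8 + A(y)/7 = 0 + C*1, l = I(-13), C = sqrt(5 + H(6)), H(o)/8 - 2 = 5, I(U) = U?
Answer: 14784 - 1848*sqrt(61) ≈ 350.66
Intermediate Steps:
H(o) = 56 (H(o) = 16 + 8*5 = 16 + 40 = 56)
C = sqrt(61) (C = sqrt(5 + 56) = sqrt(61) ≈ 7.8102)
l = -13
A(y) = -56 + 7*sqrt(61) (A(y) = -56 + 7*(0 + sqrt(61)*1) = -56 + 7*(0 + sqrt(61)) = -56 + 7*sqrt(61))
z = -56 + 7*sqrt(61) ≈ -1.3283
f(x) = -56 + 7*sqrt(61)
f(-8)*(-251 + l) = (-56 + 7*sqrt(61))*(-251 - 13) = (-56 + 7*sqrt(61))*(-264) = 14784 - 1848*sqrt(61)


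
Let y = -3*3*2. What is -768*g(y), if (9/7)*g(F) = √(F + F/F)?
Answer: -1792*I*√17/3 ≈ -2462.9*I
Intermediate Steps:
y = -18 (y = -9*2 = -18)
g(F) = 7*√(1 + F)/9 (g(F) = 7*√(F + F/F)/9 = 7*√(F + 1)/9 = 7*√(1 + F)/9)
-768*g(y) = -1792*√(1 - 18)/3 = -1792*√(-17)/3 = -1792*I*√17/3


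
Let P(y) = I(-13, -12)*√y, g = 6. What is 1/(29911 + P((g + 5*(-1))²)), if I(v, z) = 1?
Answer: 1/29912 ≈ 3.3431e-5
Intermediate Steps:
P(y) = √y (P(y) = 1*√y = √y)
1/(29911 + P((g + 5*(-1))²)) = 1/(29911 + √((6 + 5*(-1))²)) = 1/(29911 + √((6 - 5)²)) = 1/(29911 + √(1²)) = 1/(29911 + √1) = 1/(29911 + 1) = 1/29912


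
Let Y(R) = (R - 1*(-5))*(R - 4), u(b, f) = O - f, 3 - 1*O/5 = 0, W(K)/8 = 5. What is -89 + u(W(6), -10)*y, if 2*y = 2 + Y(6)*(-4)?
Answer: -1164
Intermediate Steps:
W(K) = 40 (W(K) = 8*5 = 40)
O = 15 (O = 15 - 5*0 = 15 + 0 = 15)
u(b, f) = 15 - f
Y(R) = (-4 + R)*(5 + R) (Y(R) = (R + 5)*(-4 + R) = (5 + R)*(-4 + R) = (-4 + R)*(5 + R))
y = -43 (y = (2 + (-20 + 6 + 6²)*(-4))/2 = (2 + (-20 + 6 + 36)*(-4))/2 = (2 + 22*(-4))/2 = (2 - 88)/2 = (½)*(-86) = -43)
-89 + u(W(6), -10)*y = -89 + (15 - 1*(-10))*(-43) = -89 + (15 + 10)*(-43) = -89 + 25*(-43) = -89 - 1075 = -1164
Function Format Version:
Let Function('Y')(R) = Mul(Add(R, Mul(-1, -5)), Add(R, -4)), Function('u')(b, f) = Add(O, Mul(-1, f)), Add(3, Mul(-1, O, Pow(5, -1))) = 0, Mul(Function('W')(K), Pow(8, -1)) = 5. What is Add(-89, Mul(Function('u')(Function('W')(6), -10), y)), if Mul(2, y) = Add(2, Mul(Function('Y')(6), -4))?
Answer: -1164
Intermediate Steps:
Function('W')(K) = 40 (Function('W')(K) = Mul(8, 5) = 40)
O = 15 (O = Add(15, Mul(-5, 0)) = Add(15, 0) = 15)
Function('u')(b, f) = Add(15, Mul(-1, f))
Function('Y')(R) = Mul(Add(-4, R), Add(5, R)) (Function('Y')(R) = Mul(Add(R, 5), Add(-4, R)) = Mul(Add(5, R), Add(-4, R)) = Mul(Add(-4, R), Add(5, R)))
y = -43 (y = Mul(Rational(1, 2), Add(2, Mul(Add(-20, 6, Pow(6, 2)), -4))) = Mul(Rational(1, 2), Add(2, Mul(Add(-20, 6, 36), -4))) = Mul(Rational(1, 2), Add(2, Mul(22, -4))) = Mul(Rational(1, 2), Add(2, -88)) = Mul(Rational(1, 2), -86) = -43)
Add(-89, Mul(Function('u')(Function('W')(6), -10), y)) = Add(-89, Mul(Add(15, Mul(-1, -10)), -43)) = Add(-89, Mul(Add(15, 10), -43)) = Add(-89, Mul(25, -43)) = Add(-89, -1075) = -1164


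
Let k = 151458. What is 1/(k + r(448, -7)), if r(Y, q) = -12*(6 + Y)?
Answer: 1/146010 ≈ 6.8488e-6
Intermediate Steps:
r(Y, q) = -72 - 12*Y
1/(k + r(448, -7)) = 1/(151458 + (-72 - 12*448)) = 1/(151458 + (-72 - 5376)) = 1/(151458 - 5448) = 1/146010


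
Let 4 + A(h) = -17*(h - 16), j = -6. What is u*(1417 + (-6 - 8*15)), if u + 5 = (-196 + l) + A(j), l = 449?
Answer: 797838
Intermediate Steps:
A(h) = 268 - 17*h (A(h) = -4 - 17*(h - 16) = -4 - 17*(-16 + h) = -4 + (272 - 17*h) = 268 - 17*h)
u = 618 (u = -5 + ((-196 + 449) + (268 - 17*(-6))) = -5 + (253 + (268 + 102)) = -5 + (253 + 370) = -5 + 623 = 618)
u*(1417 + (-6 - 8*15)) = 618*(1417 + (-6 - 8*15)) = 618*(1417 + (-6 - 120)) = 618*(1417 - 126) = 618*1291 = 797838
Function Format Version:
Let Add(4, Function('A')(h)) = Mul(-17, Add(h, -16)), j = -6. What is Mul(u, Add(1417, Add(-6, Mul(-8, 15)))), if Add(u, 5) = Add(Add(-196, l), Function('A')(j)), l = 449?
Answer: 797838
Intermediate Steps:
Function('A')(h) = Add(268, Mul(-17, h)) (Function('A')(h) = Add(-4, Mul(-17, Add(h, -16))) = Add(-4, Mul(-17, Add(-16, h))) = Add(-4, Add(272, Mul(-17, h))) = Add(268, Mul(-17, h)))
u = 618 (u = Add(-5, Add(Add(-196, 449), Add(268, Mul(-17, -6)))) = Add(-5, Add(253, Add(268, 102))) = Add(-5, Add(253, 370)) = Add(-5, 623) = 618)
Mul(u, Add(1417, Add(-6, Mul(-8, 15)))) = Mul(618, Add(1417, Add(-6, Mul(-8, 15)))) = Mul(618, Add(1417, Add(-6, -120))) = Mul(618, Add(1417, -126)) = Mul(618, 1291) = 797838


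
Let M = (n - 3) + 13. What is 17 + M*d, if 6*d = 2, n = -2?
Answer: 59/3 ≈ 19.667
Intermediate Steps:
d = 1/3 (d = (1/6)*2 = 1/3 ≈ 0.33333)
M = 8 (M = (-2 - 3) + 13 = -5 + 13 = 8)
17 + M*d = 17 + 8*(1/3) = 17 + 8/3 = 59/3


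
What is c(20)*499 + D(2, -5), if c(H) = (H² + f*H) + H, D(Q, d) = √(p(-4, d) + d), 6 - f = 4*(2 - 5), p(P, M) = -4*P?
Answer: 389220 + √11 ≈ 3.8922e+5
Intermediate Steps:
f = 18 (f = 6 - 4*(2 - 5) = 6 - 4*(-3) = 6 - 1*(-12) = 6 + 12 = 18)
D(Q, d) = √(16 + d) (D(Q, d) = √(-4*(-4) + d) = √(16 + d))
c(H) = H² + 19*H (c(H) = (H² + 18*H) + H = H² + 19*H)
c(20)*499 + D(2, -5) = (20*(19 + 20))*499 + √(16 - 5) = (20*39)*499 + √11 = 780*499 + √11 = 389220 + √11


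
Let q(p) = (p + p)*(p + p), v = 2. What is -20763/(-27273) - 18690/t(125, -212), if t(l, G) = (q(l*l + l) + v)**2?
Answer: 3407070110015889558447/4475317782134839518182 ≈ 0.76130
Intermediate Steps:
q(p) = 4*p**2 (q(p) = (2*p)*(2*p) = 4*p**2)
t(l, G) = (2 + 4*(l + l**2)**2)**2 (t(l, G) = (4*(l*l + l)**2 + 2)**2 = (4*(l**2 + l)**2 + 2)**2 = (4*(l + l**2)**2 + 2)**2 = (2 + 4*(l + l**2)**2)**2)
-20763/(-27273) - 18690/t(125, -212) = -20763/(-27273) - 18690*1/(4*(1 + 2*125**2*(1 + 125)**2)**2) = -20763*(-1/27273) - 18690*1/(4*(1 + 2*15625*126**2)**2) = 6921/9091 - 18690*1/(4*(1 + 2*15625*15876)**2) = 6921/9091 - 18690*1/(4*(1 + 496125000)**2) = 6921/9091 - 18690/(4*496125001**2) = 6921/9091 - 18690/(4*246140016617250001) = 6921/9091 - 18690/984560066469000004 = 6921/9091 - 18690*1/984560066469000004 = 6921/9091 - 9345/492280033234500002 = 3407070110015889558447/4475317782134839518182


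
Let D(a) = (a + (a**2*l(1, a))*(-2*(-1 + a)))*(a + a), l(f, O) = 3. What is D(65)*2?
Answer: -421807100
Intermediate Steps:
D(a) = 2*a*(a + 3*a**2*(2 - 2*a)) (D(a) = (a + (a**2*3)*(-2*(-1 + a)))*(a + a) = (a + (3*a**2)*(2 - 2*a))*(2*a) = (a + 3*a**2*(2 - 2*a))*(2*a) = 2*a*(a + 3*a**2*(2 - 2*a)))
D(65)*2 = (65**2*(2 - 12*65**2 + 12*65))*2 = (4225*(2 - 12*4225 + 780))*2 = (4225*(2 - 50700 + 780))*2 = (4225*(-49918))*2 = -210903550*2 = -421807100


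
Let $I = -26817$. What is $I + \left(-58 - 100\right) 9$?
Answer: $-28239$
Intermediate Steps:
$I + \left(-58 - 100\right) 9 = -26817 + \left(-58 - 100\right) 9 = -26817 - 1422 = -28239$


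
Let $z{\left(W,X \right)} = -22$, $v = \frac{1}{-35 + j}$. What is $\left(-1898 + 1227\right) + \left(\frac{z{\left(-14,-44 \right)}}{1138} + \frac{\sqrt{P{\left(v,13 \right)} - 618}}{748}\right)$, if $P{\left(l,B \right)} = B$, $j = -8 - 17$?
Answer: $- \frac{381810}{569} + \frac{i \sqrt{5}}{68} \approx -671.02 + 0.032883 i$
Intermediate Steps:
$j = -25$ ($j = -8 - 17 = -25$)
$v = - \frac{1}{60}$ ($v = \frac{1}{-35 - 25} = \frac{1}{-60} = - \frac{1}{60} \approx -0.016667$)
$\left(-1898 + 1227\right) + \left(\frac{z{\left(-14,-44 \right)}}{1138} + \frac{\sqrt{P{\left(v,13 \right)} - 618}}{748}\right) = \left(-1898 + 1227\right) + \left(- \frac{22}{1138} + \frac{\sqrt{13 - 618}}{748}\right) = -671 + \left(\left(-22\right) \frac{1}{1138} + \sqrt{-605} \cdot \frac{1}{748}\right) = -671 - \left(\frac{11}{569} - 11 i \sqrt{5} \cdot \frac{1}{748}\right) = -671 - \left(\frac{11}{569} - \frac{i \sqrt{5}}{68}\right) = - \frac{381810}{569} + \frac{i \sqrt{5}}{68}$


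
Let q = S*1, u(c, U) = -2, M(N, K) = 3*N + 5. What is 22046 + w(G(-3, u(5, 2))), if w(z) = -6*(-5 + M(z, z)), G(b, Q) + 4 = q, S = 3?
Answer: 22064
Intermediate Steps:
M(N, K) = 5 + 3*N
q = 3 (q = 3*1 = 3)
G(b, Q) = -1 (G(b, Q) = -4 + 3 = -1)
w(z) = -18*z (w(z) = -6*(-5 + (5 + 3*z)) = -18*z)
22046 + w(G(-3, u(5, 2))) = 22046 - 18*(-1) = 22046 + 18 = 22064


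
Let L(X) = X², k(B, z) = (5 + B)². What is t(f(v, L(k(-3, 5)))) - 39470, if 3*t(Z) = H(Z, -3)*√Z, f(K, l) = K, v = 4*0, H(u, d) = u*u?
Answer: -39470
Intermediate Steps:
H(u, d) = u²
v = 0
t(Z) = Z^(5/2)/3 (t(Z) = (Z²*√Z)/3 = Z^(5/2)/3)
t(f(v, L(k(-3, 5)))) - 39470 = 0^(5/2)/3 - 39470 = (⅓)*0 - 39470 = 0 - 39470 = -39470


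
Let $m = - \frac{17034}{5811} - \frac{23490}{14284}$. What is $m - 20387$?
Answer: $- \frac{282098161239}{13834054} \approx -20392.0$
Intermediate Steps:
$m = - \frac{63302341}{13834054}$ ($m = \left(-17034\right) \frac{1}{5811} - \frac{11745}{7142} = - \frac{5678}{1937} - \frac{11745}{7142} = - \frac{63302341}{13834054} \approx -4.5758$)
$m - 20387 = - \frac{63302341}{13834054} - 20387 = - \frac{282098161239}{13834054}$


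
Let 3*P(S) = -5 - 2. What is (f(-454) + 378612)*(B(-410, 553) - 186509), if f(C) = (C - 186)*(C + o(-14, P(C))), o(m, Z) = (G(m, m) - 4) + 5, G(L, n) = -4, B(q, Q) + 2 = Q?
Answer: -124794926136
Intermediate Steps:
B(q, Q) = -2 + Q
P(S) = -7/3 (P(S) = (-5 - 2)/3 = (⅓)*(-7) = -7/3)
o(m, Z) = -3 (o(m, Z) = (-4 - 4) + 5 = -8 + 5 = -3)
f(C) = (-186 + C)*(-3 + C) (f(C) = (C - 186)*(C - 3) = (-186 + C)*(-3 + C))
(f(-454) + 378612)*(B(-410, 553) - 186509) = ((558 + (-454)² - 189*(-454)) + 378612)*((-2 + 553) - 186509) = ((558 + 206116 + 85806) + 378612)*(551 - 186509) = (292480 + 378612)*(-185958) = 671092*(-185958) = -124794926136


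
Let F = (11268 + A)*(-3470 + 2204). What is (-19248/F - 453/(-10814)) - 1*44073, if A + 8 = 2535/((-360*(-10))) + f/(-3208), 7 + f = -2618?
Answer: -108991775788352938941/2472985336163926 ≈ -44073.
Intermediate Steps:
f = -2625 (f = -7 - 2618 = -2625)
A = -623401/96240 (A = -8 + (2535/((-360*(-10))) - 2625/(-3208)) = -8 + (2535/3600 - 2625*(-1/3208)) = -8 + (2535*(1/3600) + 2625/3208) = -8 + (169/240 + 2625/3208) = -8 + 146519/96240 = -623401/96240 ≈ -6.4776)
F = -228683681909/16040 (F = (11268 - 623401/96240)*(-3470 + 2204) = (1083808919/96240)*(-1266) = -228683681909/16040 ≈ -1.4257e+7)
(-19248/F - 453/(-10814)) - 1*44073 = (-19248/(-228683681909/16040) - 453/(-10814)) - 1*44073 = (-19248*(-16040/228683681909) - 453*(-1/10814)) - 44073 = (308737920/228683681909 + 453/10814) - 44073 = 106932399771657/2472985336163926 - 44073 = -108991775788352938941/2472985336163926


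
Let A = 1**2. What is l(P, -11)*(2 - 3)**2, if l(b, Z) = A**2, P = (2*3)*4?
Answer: 1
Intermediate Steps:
P = 24 (P = 6*4 = 24)
A = 1
l(b, Z) = 1 (l(b, Z) = 1**2 = 1)
l(P, -11)*(2 - 3)**2 = 1*(2 - 3)**2 = 1*(-1)**2 = 1*1 = 1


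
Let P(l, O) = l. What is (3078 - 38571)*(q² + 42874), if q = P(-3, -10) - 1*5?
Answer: -1523998434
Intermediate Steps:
q = -8 (q = -3 - 1*5 = -3 - 5 = -8)
(3078 - 38571)*(q² + 42874) = (3078 - 38571)*((-8)² + 42874) = -35493*(64 + 42874) = -35493*42938 = -1523998434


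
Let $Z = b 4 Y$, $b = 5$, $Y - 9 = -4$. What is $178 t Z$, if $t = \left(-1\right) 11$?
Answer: $-195800$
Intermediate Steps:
$Y = 5$ ($Y = 9 - 4 = 5$)
$Z = 100$ ($Z = 5 \cdot 4 \cdot 5 = 20 \cdot 5 = 100$)
$t = -11$
$178 t Z = 178 \left(-11\right) 100 = \left(-1958\right) 100 = -195800$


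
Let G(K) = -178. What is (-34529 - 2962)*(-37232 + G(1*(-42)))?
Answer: 1402538310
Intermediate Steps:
(-34529 - 2962)*(-37232 + G(1*(-42))) = (-34529 - 2962)*(-37232 - 178) = -37491*(-37410) = 1402538310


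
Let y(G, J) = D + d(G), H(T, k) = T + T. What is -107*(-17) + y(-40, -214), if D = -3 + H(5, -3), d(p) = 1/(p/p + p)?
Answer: 71213/39 ≈ 1826.0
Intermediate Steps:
H(T, k) = 2*T
d(p) = 1/(1 + p)
D = 7 (D = -3 + 2*5 = -3 + 10 = 7)
y(G, J) = 7 + 1/(1 + G)
-107*(-17) + y(-40, -214) = -107*(-17) + (8 + 7*(-40))/(1 - 40) = 1819 + (8 - 280)/(-39) = 1819 - 1/39*(-272) = 1819 + 272/39 = 71213/39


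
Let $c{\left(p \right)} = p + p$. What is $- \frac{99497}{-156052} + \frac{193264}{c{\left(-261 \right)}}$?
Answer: $- \frac{15053648147}{40729572} \approx -369.6$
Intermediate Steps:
$c{\left(p \right)} = 2 p$
$- \frac{99497}{-156052} + \frac{193264}{c{\left(-261 \right)}} = - \frac{99497}{-156052} + \frac{193264}{2 \left(-261\right)} = \left(-99497\right) \left(- \frac{1}{156052}\right) + \frac{193264}{-522} = \frac{99497}{156052} + 193264 \left(- \frac{1}{522}\right) = \frac{99497}{156052} - \frac{96632}{261} = - \frac{15053648147}{40729572}$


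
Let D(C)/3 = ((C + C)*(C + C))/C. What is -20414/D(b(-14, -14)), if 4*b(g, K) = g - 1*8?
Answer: 10207/33 ≈ 309.30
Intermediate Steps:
b(g, K) = -2 + g/4 (b(g, K) = (g - 1*8)/4 = (g - 8)/4 = (-8 + g)/4 = -2 + g/4)
D(C) = 12*C (D(C) = 3*(((C + C)*(C + C))/C) = 3*(((2*C)*(2*C))/C) = 3*((4*C²)/C) = 3*(4*C) = 12*C)
-20414/D(b(-14, -14)) = -20414*1/(12*(-2 + (¼)*(-14))) = -20414*1/(12*(-2 - 7/2)) = -20414/(12*(-11/2)) = -20414/(-66) = -20414*(-1/66) = 10207/33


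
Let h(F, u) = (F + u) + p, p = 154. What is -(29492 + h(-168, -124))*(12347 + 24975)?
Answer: -1095549988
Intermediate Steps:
h(F, u) = 154 + F + u (h(F, u) = (F + u) + 154 = 154 + F + u)
-(29492 + h(-168, -124))*(12347 + 24975) = -(29492 + (154 - 168 - 124))*(12347 + 24975) = -(29492 - 138)*37322 = -29354*37322 = -1*1095549988 = -1095549988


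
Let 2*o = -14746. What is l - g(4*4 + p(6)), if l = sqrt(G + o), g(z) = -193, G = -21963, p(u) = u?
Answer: 193 + 2*I*sqrt(7334) ≈ 193.0 + 171.28*I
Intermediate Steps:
o = -7373 (o = (1/2)*(-14746) = -7373)
l = 2*I*sqrt(7334) (l = sqrt(-21963 - 7373) = sqrt(-29336) = 2*I*sqrt(7334) ≈ 171.28*I)
l - g(4*4 + p(6)) = 2*I*sqrt(7334) - 1*(-193) = 2*I*sqrt(7334) + 193 = 193 + 2*I*sqrt(7334)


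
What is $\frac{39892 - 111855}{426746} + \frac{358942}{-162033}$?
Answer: $- \frac{164837443511}{69146934618} \approx -2.3839$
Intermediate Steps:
$\frac{39892 - 111855}{426746} + \frac{358942}{-162033} = \left(39892 - 111855\right) \frac{1}{426746} + 358942 \left(- \frac{1}{162033}\right) = \left(-71963\right) \frac{1}{426746} - \frac{358942}{162033} = - \frac{71963}{426746} - \frac{358942}{162033} = - \frac{164837443511}{69146934618}$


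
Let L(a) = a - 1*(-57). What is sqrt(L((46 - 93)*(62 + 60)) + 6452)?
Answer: 5*sqrt(31) ≈ 27.839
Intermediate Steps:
L(a) = 57 + a (L(a) = a + 57 = 57 + a)
sqrt(L((46 - 93)*(62 + 60)) + 6452) = sqrt((57 + (46 - 93)*(62 + 60)) + 6452) = sqrt((57 - 47*122) + 6452) = sqrt((57 - 5734) + 6452) = sqrt(-5677 + 6452) = sqrt(775) = 5*sqrt(31)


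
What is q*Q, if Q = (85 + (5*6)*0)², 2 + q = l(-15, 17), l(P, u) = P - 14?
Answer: -223975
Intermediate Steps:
l(P, u) = -14 + P
q = -31 (q = -2 + (-14 - 15) = -2 - 29 = -31)
Q = 7225 (Q = (85 + 30*0)² = (85 + 0)² = 85² = 7225)
q*Q = -31*7225 = -223975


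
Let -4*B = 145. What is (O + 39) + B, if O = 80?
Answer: 331/4 ≈ 82.750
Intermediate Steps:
B = -145/4 (B = -¼*145 = -145/4 ≈ -36.250)
(O + 39) + B = (80 + 39) - 145/4 = 119 - 145/4 = 331/4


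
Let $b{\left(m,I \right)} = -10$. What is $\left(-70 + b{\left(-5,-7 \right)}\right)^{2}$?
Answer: $6400$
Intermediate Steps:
$\left(-70 + b{\left(-5,-7 \right)}\right)^{2} = \left(-70 - 10\right)^{2} = \left(-80\right)^{2} = 6400$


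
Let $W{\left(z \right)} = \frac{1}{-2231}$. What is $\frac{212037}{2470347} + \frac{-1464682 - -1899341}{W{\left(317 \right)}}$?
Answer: $- \frac{798518446575142}{823449} \approx -9.6972 \cdot 10^{8}$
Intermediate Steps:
$W{\left(z \right)} = - \frac{1}{2231}$
$\frac{212037}{2470347} + \frac{-1464682 - -1899341}{W{\left(317 \right)}} = \frac{212037}{2470347} + \frac{-1464682 - -1899341}{- \frac{1}{2231}} = 212037 \cdot \frac{1}{2470347} + \left(-1464682 + 1899341\right) \left(-2231\right) = \frac{70679}{823449} + 434659 \left(-2231\right) = \frac{70679}{823449} - 969724229 = - \frac{798518446575142}{823449}$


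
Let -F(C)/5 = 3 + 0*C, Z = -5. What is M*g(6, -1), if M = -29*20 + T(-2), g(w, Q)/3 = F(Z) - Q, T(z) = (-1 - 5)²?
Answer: 22848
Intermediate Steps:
F(C) = -15 (F(C) = -5*(3 + 0*C) = -5*(3 + 0) = -5*3 = -15)
T(z) = 36 (T(z) = (-6)² = 36)
g(w, Q) = -45 - 3*Q (g(w, Q) = 3*(-15 - Q) = -45 - 3*Q)
M = -544 (M = -29*20 + 36 = -580 + 36 = -544)
M*g(6, -1) = -544*(-45 - 3*(-1)) = -544*(-45 + 3) = -544*(-42) = 22848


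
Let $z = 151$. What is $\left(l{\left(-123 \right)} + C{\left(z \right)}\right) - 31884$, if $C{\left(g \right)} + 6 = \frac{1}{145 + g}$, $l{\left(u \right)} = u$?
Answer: $- \frac{9475847}{296} \approx -32013.0$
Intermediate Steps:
$C{\left(g \right)} = -6 + \frac{1}{145 + g}$
$\left(l{\left(-123 \right)} + C{\left(z \right)}\right) - 31884 = \left(-123 + \frac{-869 - 906}{145 + 151}\right) - 31884 = \left(-123 + \frac{-869 - 906}{296}\right) - 31884 = \left(-123 + \frac{1}{296} \left(-1775\right)\right) - 31884 = \left(-123 - \frac{1775}{296}\right) - 31884 = - \frac{38183}{296} - 31884 = - \frac{9475847}{296}$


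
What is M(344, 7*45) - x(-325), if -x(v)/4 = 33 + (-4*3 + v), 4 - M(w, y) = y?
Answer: -1527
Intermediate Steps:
M(w, y) = 4 - y
x(v) = -84 - 4*v (x(v) = -4*(33 + (-4*3 + v)) = -4*(33 + (-12 + v)) = -4*(21 + v) = -84 - 4*v)
M(344, 7*45) - x(-325) = (4 - 7*45) - (-84 - 4*(-325)) = (4 - 1*315) - (-84 + 1300) = (4 - 315) - 1*1216 = -311 - 1216 = -1527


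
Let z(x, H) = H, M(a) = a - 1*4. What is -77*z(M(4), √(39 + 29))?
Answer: -154*√17 ≈ -634.96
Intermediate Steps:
M(a) = -4 + a (M(a) = a - 4 = -4 + a)
-77*z(M(4), √(39 + 29)) = -77*√(39 + 29) = -154*√17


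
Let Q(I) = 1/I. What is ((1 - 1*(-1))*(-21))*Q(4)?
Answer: -21/2 ≈ -10.500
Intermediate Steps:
((1 - 1*(-1))*(-21))*Q(4) = ((1 - 1*(-1))*(-21))/4 = ((1 + 1)*(-21))*(¼) = (2*(-21))*(¼) = -42*¼ = -21/2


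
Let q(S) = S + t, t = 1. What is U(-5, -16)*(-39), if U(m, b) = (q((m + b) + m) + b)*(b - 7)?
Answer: -36777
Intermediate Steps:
q(S) = 1 + S (q(S) = S + 1 = 1 + S)
U(m, b) = (-7 + b)*(1 + 2*b + 2*m) (U(m, b) = ((1 + ((m + b) + m)) + b)*(b - 7) = ((1 + ((b + m) + m)) + b)*(-7 + b) = ((1 + (b + 2*m)) + b)*(-7 + b) = ((1 + b + 2*m) + b)*(-7 + b) = (1 + 2*b + 2*m)*(-7 + b) = (-7 + b)*(1 + 2*b + 2*m))
U(-5, -16)*(-39) = (-7 - 14*(-5) - 13*(-16) + 2*(-16)**2 + 2*(-16)*(-5))*(-39) = (-7 + 70 + 208 + 2*256 + 160)*(-39) = (-7 + 70 + 208 + 512 + 160)*(-39) = 943*(-39) = -36777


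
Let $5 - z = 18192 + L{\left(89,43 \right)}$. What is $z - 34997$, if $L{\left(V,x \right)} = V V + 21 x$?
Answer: $-62008$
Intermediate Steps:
$L{\left(V,x \right)} = V^{2} + 21 x$
$z = -27011$ ($z = 5 - \left(18192 + \left(89^{2} + 21 \cdot 43\right)\right) = 5 - \left(18192 + \left(7921 + 903\right)\right) = 5 - \left(18192 + 8824\right) = 5 - 27016 = -27011$)
$z - 34997 = -27011 - 34997 = -62008$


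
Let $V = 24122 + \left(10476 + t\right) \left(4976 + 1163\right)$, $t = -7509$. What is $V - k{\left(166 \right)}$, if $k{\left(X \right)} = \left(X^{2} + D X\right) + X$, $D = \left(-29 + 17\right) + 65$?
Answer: $18202015$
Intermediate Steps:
$D = 53$ ($D = -12 + 65 = 53$)
$k{\left(X \right)} = X^{2} + 54 X$ ($k{\left(X \right)} = \left(X^{2} + 53 X\right) + X = X^{2} + 54 X$)
$V = 18238535$ ($V = 24122 + \left(10476 - 7509\right) \left(4976 + 1163\right) = 24122 + 2967 \cdot 6139 = 24122 + 18214413 = 18238535$)
$V - k{\left(166 \right)} = 18238535 - 166 \left(54 + 166\right) = 18238535 - 166 \cdot 220 = 18238535 - 36520 = 18202015$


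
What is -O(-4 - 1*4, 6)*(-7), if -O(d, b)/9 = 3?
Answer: -189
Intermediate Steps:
O(d, b) = -27 (O(d, b) = -9*3 = -27)
-O(-4 - 1*4, 6)*(-7) = -1*(-27)*(-7) = 27*(-7) = -189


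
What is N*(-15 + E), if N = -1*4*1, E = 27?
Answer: -48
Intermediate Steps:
N = -4 (N = -4*1 = -4)
N*(-15 + E) = -4*(-15 + 27) = -4*12 = -48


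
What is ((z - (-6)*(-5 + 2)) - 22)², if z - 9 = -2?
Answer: 1089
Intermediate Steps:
z = 7 (z = 9 - 2 = 7)
((z - (-6)*(-5 + 2)) - 22)² = ((7 - (-6)*(-5 + 2)) - 22)² = ((7 - (-6)*(-3)) - 22)² = ((7 - 3*6) - 22)² = ((7 - 18) - 22)² = (-11 - 22)² = (-33)² = 1089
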